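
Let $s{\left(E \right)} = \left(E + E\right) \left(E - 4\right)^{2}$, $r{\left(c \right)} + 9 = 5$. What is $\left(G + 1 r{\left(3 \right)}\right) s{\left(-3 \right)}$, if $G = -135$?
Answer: $40866$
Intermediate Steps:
$r{\left(c \right)} = -4$ ($r{\left(c \right)} = -9 + 5 = -4$)
$s{\left(E \right)} = 2 E \left(-4 + E\right)^{2}$
$\left(G + 1 r{\left(3 \right)}\right) s{\left(-3 \right)} = \left(-135 + 1 \left(-4\right)\right) 2 \left(-3\right) \left(-4 - 3\right)^{2} = \left(-135 - 4\right) 2 \left(-3\right) \left(-7\right)^{2} = - 139 \cdot 2 \left(-3\right) 49 = \left(-139\right) \left(-294\right) = 40866$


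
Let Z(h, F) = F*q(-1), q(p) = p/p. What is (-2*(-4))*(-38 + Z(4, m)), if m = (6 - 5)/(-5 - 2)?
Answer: -2136/7 ≈ -305.14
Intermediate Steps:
q(p) = 1
m = -⅐ (m = 1/(-7) = 1*(-⅐) = -⅐ ≈ -0.14286)
Z(h, F) = F (Z(h, F) = F*1 = F)
(-2*(-4))*(-38 + Z(4, m)) = (-2*(-4))*(-38 - ⅐) = 8*(-267/7) = -2136/7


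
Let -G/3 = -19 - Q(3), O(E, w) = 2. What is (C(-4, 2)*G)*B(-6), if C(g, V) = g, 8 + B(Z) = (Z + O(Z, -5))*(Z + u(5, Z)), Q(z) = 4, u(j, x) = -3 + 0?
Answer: -7728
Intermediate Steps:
u(j, x) = -3
B(Z) = -8 + (-3 + Z)*(2 + Z) (B(Z) = -8 + (Z + 2)*(Z - 3) = -8 + (2 + Z)*(-3 + Z) = -8 + (-3 + Z)*(2 + Z))
G = 69 (G = -3*(-19 - 1*4) = -3*(-19 - 4) = -3*(-23) = 69)
(C(-4, 2)*G)*B(-6) = (-4*69)*(-14 + (-6)² - 1*(-6)) = -276*(-14 + 36 + 6) = -276*28 = -7728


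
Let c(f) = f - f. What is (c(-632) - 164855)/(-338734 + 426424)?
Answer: -32971/17538 ≈ -1.8800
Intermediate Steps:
c(f) = 0
(c(-632) - 164855)/(-338734 + 426424) = (0 - 164855)/(-338734 + 426424) = -164855/87690 = -164855*1/87690 = -32971/17538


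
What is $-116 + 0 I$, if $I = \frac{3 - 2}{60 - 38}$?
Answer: $-116$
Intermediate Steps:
$I = \frac{1}{22}$ ($I = 1 \cdot \frac{1}{22} = \frac{1}{22} \approx 0.045455$)
$-116 + 0 I = -116 + 0 \cdot \frac{1}{22} = -116 + 0 = -116$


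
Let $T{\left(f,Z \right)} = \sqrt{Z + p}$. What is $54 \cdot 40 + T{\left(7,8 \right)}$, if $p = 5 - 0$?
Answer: $2160 + \sqrt{13} \approx 2163.6$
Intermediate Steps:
$p = 5$ ($p = 5 + 0 = 5$)
$T{\left(f,Z \right)} = \sqrt{5 + Z}$ ($T{\left(f,Z \right)} = \sqrt{Z + 5} = \sqrt{5 + Z}$)
$54 \cdot 40 + T{\left(7,8 \right)} = 54 \cdot 40 + \sqrt{5 + 8} = 2160 + \sqrt{13}$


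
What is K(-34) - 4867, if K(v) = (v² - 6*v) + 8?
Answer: -3499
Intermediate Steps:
K(v) = 8 + v² - 6*v
K(-34) - 4867 = (8 + (-34)² - 6*(-34)) - 4867 = (8 + 1156 + 204) - 4867 = 1368 - 4867 = -3499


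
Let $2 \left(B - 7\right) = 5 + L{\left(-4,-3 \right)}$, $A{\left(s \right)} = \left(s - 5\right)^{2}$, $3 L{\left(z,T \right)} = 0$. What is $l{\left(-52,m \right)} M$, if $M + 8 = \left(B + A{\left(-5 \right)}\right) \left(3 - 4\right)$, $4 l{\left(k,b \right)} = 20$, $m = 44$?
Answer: $- \frac{1175}{2} \approx -587.5$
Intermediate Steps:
$L{\left(z,T \right)} = 0$ ($L{\left(z,T \right)} = \frac{1}{3} \cdot 0 = 0$)
$l{\left(k,b \right)} = 5$ ($l{\left(k,b \right)} = \frac{1}{4} \cdot 20 = 5$)
$A{\left(s \right)} = \left(-5 + s\right)^{2}$
$B = \frac{19}{2}$ ($B = 7 + \frac{5 + 0}{2} = 7 + \frac{1}{2} \cdot 5 = 7 + \frac{5}{2} = \frac{19}{2} \approx 9.5$)
$M = - \frac{235}{2}$ ($M = -8 + \left(\frac{19}{2} + \left(-5 - 5\right)^{2}\right) \left(3 - 4\right) = -8 + \left(\frac{19}{2} + \left(-10\right)^{2}\right) \left(-1\right) = -8 + \left(\frac{19}{2} + 100\right) \left(-1\right) = -8 + \frac{219}{2} \left(-1\right) = -8 - \frac{219}{2} = - \frac{235}{2} \approx -117.5$)
$l{\left(-52,m \right)} M = 5 \left(- \frac{235}{2}\right) = - \frac{1175}{2}$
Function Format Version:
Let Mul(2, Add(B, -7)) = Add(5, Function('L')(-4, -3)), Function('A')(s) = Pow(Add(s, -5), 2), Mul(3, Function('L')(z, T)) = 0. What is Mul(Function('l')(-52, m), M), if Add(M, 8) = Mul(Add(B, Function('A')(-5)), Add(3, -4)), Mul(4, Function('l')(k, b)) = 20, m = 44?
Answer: Rational(-1175, 2) ≈ -587.50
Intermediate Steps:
Function('L')(z, T) = 0 (Function('L')(z, T) = Mul(Rational(1, 3), 0) = 0)
Function('l')(k, b) = 5 (Function('l')(k, b) = Mul(Rational(1, 4), 20) = 5)
Function('A')(s) = Pow(Add(-5, s), 2)
B = Rational(19, 2) (B = Add(7, Mul(Rational(1, 2), Add(5, 0))) = Add(7, Mul(Rational(1, 2), 5)) = Add(7, Rational(5, 2)) = Rational(19, 2) ≈ 9.5000)
M = Rational(-235, 2) (M = Add(-8, Mul(Add(Rational(19, 2), Pow(Add(-5, -5), 2)), Add(3, -4))) = Add(-8, Mul(Add(Rational(19, 2), Pow(-10, 2)), -1)) = Add(-8, Mul(Add(Rational(19, 2), 100), -1)) = Add(-8, Mul(Rational(219, 2), -1)) = Add(-8, Rational(-219, 2)) = Rational(-235, 2) ≈ -117.50)
Mul(Function('l')(-52, m), M) = Mul(5, Rational(-235, 2)) = Rational(-1175, 2)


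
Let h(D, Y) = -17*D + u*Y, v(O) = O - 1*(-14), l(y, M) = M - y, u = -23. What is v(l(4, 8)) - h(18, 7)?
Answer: 485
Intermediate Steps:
v(O) = 14 + O (v(O) = O + 14 = 14 + O)
h(D, Y) = -23*Y - 17*D (h(D, Y) = -17*D - 23*Y = -23*Y - 17*D)
v(l(4, 8)) - h(18, 7) = (14 + (8 - 1*4)) - (-23*7 - 17*18) = (14 + (8 - 4)) - (-161 - 306) = (14 + 4) - 1*(-467) = 18 + 467 = 485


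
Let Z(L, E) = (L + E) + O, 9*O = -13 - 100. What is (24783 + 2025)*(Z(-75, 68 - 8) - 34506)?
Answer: -2777326672/3 ≈ -9.2578e+8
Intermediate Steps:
O = -113/9 (O = (-13 - 100)/9 = (⅑)*(-113) = -113/9 ≈ -12.556)
Z(L, E) = -113/9 + E + L (Z(L, E) = (L + E) - 113/9 = (E + L) - 113/9 = -113/9 + E + L)
(24783 + 2025)*(Z(-75, 68 - 8) - 34506) = (24783 + 2025)*((-113/9 + (68 - 8) - 75) - 34506) = 26808*((-113/9 + 60 - 75) - 34506) = 26808*(-248/9 - 34506) = 26808*(-310802/9) = -2777326672/3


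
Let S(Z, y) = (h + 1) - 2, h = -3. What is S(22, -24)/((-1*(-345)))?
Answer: -4/345 ≈ -0.011594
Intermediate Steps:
S(Z, y) = -4 (S(Z, y) = (-3 + 1) - 2 = -2 - 2 = -4)
S(22, -24)/((-1*(-345))) = -4/((-1*(-345))) = -4/345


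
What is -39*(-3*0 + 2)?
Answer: -78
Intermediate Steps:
-39*(-3*0 + 2) = -39*(0 + 2) = -39*2 = -78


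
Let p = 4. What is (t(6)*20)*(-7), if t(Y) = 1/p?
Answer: -35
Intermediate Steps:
t(Y) = ¼ (t(Y) = 1/4 = ¼)
(t(6)*20)*(-7) = ((¼)*20)*(-7) = 5*(-7) = -35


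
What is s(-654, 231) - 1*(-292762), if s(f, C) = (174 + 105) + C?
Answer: 293272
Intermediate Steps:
s(f, C) = 279 + C
s(-654, 231) - 1*(-292762) = (279 + 231) - 1*(-292762) = 510 + 292762 = 293272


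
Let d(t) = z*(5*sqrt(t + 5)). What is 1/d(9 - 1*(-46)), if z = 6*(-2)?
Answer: -sqrt(15)/1800 ≈ -0.0021517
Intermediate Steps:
z = -12
d(t) = -60*sqrt(5 + t) (d(t) = -60*sqrt(t + 5) = -60*sqrt(5 + t))
1/d(9 - 1*(-46)) = 1/(-60*sqrt(5 + (9 - 1*(-46)))) = 1/(-60*sqrt(5 + (9 + 46))) = 1/(-60*sqrt(5 + 55)) = 1/(-120*sqrt(15)) = -sqrt(15)/1800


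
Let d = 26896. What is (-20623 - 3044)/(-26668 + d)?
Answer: -7889/76 ≈ -103.80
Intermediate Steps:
(-20623 - 3044)/(-26668 + d) = (-20623 - 3044)/(-26668 + 26896) = -23667/228 = -23667*1/228 = -7889/76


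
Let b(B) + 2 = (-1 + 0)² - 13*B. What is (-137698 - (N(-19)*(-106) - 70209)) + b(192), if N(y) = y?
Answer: -72000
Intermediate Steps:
b(B) = -1 - 13*B (b(B) = -2 + ((-1 + 0)² - 13*B) = -2 + ((-1)² - 13*B) = -2 + (1 - 13*B) = -1 - 13*B)
(-137698 - (N(-19)*(-106) - 70209)) + b(192) = (-137698 - (-19*(-106) - 70209)) + (-1 - 13*192) = (-137698 - (2014 - 70209)) + (-1 - 2496) = (-137698 - 1*(-68195)) - 2497 = (-137698 + 68195) - 2497 = -69503 - 2497 = -72000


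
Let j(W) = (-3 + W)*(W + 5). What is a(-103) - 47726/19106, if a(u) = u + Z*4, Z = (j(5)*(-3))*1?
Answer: -3300542/9553 ≈ -345.50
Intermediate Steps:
j(W) = (-3 + W)*(5 + W)
Z = -60 (Z = ((-15 + 5**2 + 2*5)*(-3))*1 = ((-15 + 25 + 10)*(-3))*1 = (20*(-3))*1 = -60*1 = -60)
a(u) = -240 + u (a(u) = u - 60*4 = u - 240 = -240 + u)
a(-103) - 47726/19106 = (-240 - 103) - 47726/19106 = -343 - 47726/19106 = -343 - 1*23863/9553 = -343 - 23863/9553 = -3300542/9553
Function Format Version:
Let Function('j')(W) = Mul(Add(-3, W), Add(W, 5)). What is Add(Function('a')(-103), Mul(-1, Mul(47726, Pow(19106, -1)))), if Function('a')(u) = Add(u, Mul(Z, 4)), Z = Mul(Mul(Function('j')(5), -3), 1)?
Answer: Rational(-3300542, 9553) ≈ -345.50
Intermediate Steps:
Function('j')(W) = Mul(Add(-3, W), Add(5, W))
Z = -60 (Z = Mul(Mul(Add(-15, Pow(5, 2), Mul(2, 5)), -3), 1) = Mul(Mul(Add(-15, 25, 10), -3), 1) = Mul(Mul(20, -3), 1) = Mul(-60, 1) = -60)
Function('a')(u) = Add(-240, u) (Function('a')(u) = Add(u, Mul(-60, 4)) = Add(u, -240) = Add(-240, u))
Add(Function('a')(-103), Mul(-1, Mul(47726, Pow(19106, -1)))) = Add(Add(-240, -103), Mul(-1, Mul(47726, Pow(19106, -1)))) = Add(-343, Mul(-1, Mul(47726, Rational(1, 19106)))) = Add(-343, Mul(-1, Rational(23863, 9553))) = Add(-343, Rational(-23863, 9553)) = Rational(-3300542, 9553)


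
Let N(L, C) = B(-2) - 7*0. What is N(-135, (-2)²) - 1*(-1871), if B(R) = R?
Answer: 1869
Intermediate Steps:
N(L, C) = -2 (N(L, C) = -2 - 7*0 = -2 + 0 = -2)
N(-135, (-2)²) - 1*(-1871) = -2 - 1*(-1871) = -2 + 1871 = 1869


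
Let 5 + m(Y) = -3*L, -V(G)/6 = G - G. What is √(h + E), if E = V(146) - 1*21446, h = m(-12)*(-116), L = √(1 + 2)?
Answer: √(-20866 + 348*√3) ≈ 142.35*I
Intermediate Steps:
V(G) = 0 (V(G) = -6*(G - G) = -6*0 = 0)
L = √3 ≈ 1.7320
m(Y) = -5 - 3*√3
h = 580 + 348*√3 (h = (-5 - 3*√3)*(-116) = 580 + 348*√3 ≈ 1182.8)
E = -21446 (E = 0 - 1*21446 = 0 - 21446 = -21446)
√(h + E) = √((580 + 348*√3) - 21446) = √(-20866 + 348*√3)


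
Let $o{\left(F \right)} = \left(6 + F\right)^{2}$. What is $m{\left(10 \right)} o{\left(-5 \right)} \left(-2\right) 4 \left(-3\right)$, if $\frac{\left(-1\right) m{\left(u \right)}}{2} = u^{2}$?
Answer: $-4800$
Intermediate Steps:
$m{\left(u \right)} = - 2 u^{2}$
$m{\left(10 \right)} o{\left(-5 \right)} \left(-2\right) 4 \left(-3\right) = - 2 \cdot 10^{2} \left(6 - 5\right)^{2} \left(-2\right) 4 \left(-3\right) = \left(-2\right) 100 \cdot 1^{2} \left(-2\right) 4 \left(-3\right) = - 200 \cdot 1 \left(-2\right) 4 \left(-3\right) = - 200 \left(-2\right) 4 \left(-3\right) = - 200 \left(\left(-8\right) \left(-3\right)\right) = \left(-200\right) 24 = -4800$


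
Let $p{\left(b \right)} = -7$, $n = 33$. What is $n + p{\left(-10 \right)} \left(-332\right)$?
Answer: $2357$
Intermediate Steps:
$n + p{\left(-10 \right)} \left(-332\right) = 33 - -2324 = 33 + 2324 = 2357$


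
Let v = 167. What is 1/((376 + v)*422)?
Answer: 1/229146 ≈ 4.3640e-6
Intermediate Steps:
1/((376 + v)*422) = 1/((376 + 167)*422) = 1/(543*422) = 1/229146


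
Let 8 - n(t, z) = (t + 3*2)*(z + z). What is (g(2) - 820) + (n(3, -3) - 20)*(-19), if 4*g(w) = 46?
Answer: -3213/2 ≈ -1606.5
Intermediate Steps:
n(t, z) = 8 - 2*z*(6 + t) (n(t, z) = 8 - (t + 3*2)*(z + z) = 8 - (t + 6)*2*z = 8 - (6 + t)*2*z = 8 - 2*z*(6 + t))
g(w) = 23/2 (g(w) = (¼)*46 = 23/2)
(g(2) - 820) + (n(3, -3) - 20)*(-19) = (23/2 - 820) + ((8 - 12*(-3) - 2*3*(-3)) - 20)*(-19) = -1617/2 + ((8 + 36 + 18) - 20)*(-19) = -1617/2 + (62 - 20)*(-19) = -1617/2 + 42*(-19) = -1617/2 - 798 = -3213/2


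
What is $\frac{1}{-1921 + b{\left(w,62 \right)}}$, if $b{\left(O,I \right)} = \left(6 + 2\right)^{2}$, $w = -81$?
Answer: $- \frac{1}{1857} \approx -0.0005385$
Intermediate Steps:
$b{\left(O,I \right)} = 64$ ($b{\left(O,I \right)} = 8^{2} = 64$)
$\frac{1}{-1921 + b{\left(w,62 \right)}} = \frac{1}{-1921 + 64} = \frac{1}{-1857} = - \frac{1}{1857}$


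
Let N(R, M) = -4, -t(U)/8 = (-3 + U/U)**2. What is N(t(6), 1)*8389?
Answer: -33556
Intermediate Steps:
t(U) = -32 (t(U) = -8*(-3 + U/U)**2 = -8*(-3 + 1)**2 = -8*(-2)**2 = -8*4 = -32)
N(t(6), 1)*8389 = -4*8389 = -33556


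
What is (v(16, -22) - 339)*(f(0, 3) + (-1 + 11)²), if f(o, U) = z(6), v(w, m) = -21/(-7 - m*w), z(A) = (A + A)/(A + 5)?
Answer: -43359104/1265 ≈ -34276.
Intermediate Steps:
z(A) = 2*A/(5 + A) (z(A) = (2*A)/(5 + A) = 2*A/(5 + A))
v(w, m) = -21/(-7 - m*w)
f(o, U) = 12/11 (f(o, U) = 2*6/(5 + 6) = 2*6/11 = 2*6*(1/11) = 12/11)
(v(16, -22) - 339)*(f(0, 3) + (-1 + 11)²) = (21/(7 - 22*16) - 339)*(12/11 + (-1 + 11)²) = (21/(7 - 352) - 339)*(12/11 + 10²) = (21/(-345) - 339)*(12/11 + 100) = (21*(-1/345) - 339)*(1112/11) = (-7/115 - 339)*(1112/11) = -38992/115*1112/11 = -43359104/1265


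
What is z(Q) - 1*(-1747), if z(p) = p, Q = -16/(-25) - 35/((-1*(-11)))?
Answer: 479726/275 ≈ 1744.5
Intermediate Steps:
Q = -699/275 (Q = -16*(-1/25) - 35/11 = 16/25 - 35*1/11 = 16/25 - 35/11 = -699/275 ≈ -2.5418)
z(Q) - 1*(-1747) = -699/275 - 1*(-1747) = -699/275 + 1747 = 479726/275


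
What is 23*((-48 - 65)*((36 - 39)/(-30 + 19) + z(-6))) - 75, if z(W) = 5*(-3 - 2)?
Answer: 706103/11 ≈ 64191.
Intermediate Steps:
z(W) = -25 (z(W) = 5*(-5) = -25)
23*((-48 - 65)*((36 - 39)/(-30 + 19) + z(-6))) - 75 = 23*((-48 - 65)*((36 - 39)/(-30 + 19) - 25)) - 75 = 23*(-113*(-3/(-11) - 25)) - 75 = 23*(-113*(-3*(-1/11) - 25)) - 75 = 23*(-113*(3/11 - 25)) - 75 = 23*(-113*(-272/11)) - 75 = 23*(30736/11) - 75 = 706928/11 - 75 = 706103/11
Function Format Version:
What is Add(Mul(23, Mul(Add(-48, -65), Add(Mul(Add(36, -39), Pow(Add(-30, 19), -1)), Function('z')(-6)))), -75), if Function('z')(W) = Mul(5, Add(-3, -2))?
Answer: Rational(706103, 11) ≈ 64191.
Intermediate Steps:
Function('z')(W) = -25 (Function('z')(W) = Mul(5, -5) = -25)
Add(Mul(23, Mul(Add(-48, -65), Add(Mul(Add(36, -39), Pow(Add(-30, 19), -1)), Function('z')(-6)))), -75) = Add(Mul(23, Mul(Add(-48, -65), Add(Mul(Add(36, -39), Pow(Add(-30, 19), -1)), -25))), -75) = Add(Mul(23, Mul(-113, Add(Mul(-3, Pow(-11, -1)), -25))), -75) = Add(Mul(23, Mul(-113, Add(Mul(-3, Rational(-1, 11)), -25))), -75) = Add(Mul(23, Mul(-113, Add(Rational(3, 11), -25))), -75) = Add(Mul(23, Mul(-113, Rational(-272, 11))), -75) = Add(Mul(23, Rational(30736, 11)), -75) = Add(Rational(706928, 11), -75) = Rational(706103, 11)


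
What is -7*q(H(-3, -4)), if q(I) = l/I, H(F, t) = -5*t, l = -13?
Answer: 91/20 ≈ 4.5500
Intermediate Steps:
q(I) = -13/I
-7*q(H(-3, -4)) = -(-91)/((-5*(-4))) = -(-91)/20 = -7*(-13/20) = 91/20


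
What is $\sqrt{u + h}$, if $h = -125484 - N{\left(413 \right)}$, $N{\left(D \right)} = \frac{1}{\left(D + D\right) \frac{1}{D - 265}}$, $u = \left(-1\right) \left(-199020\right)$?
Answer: $\frac{\sqrt{12542931422}}{413} \approx 271.17$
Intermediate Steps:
$u = 199020$
$N{\left(D \right)} = \frac{-265 + D}{2 D}$ ($N{\left(D \right)} = \frac{1}{2 D \frac{1}{-265 + D}} = \frac{-265 + D}{2 D}$)
$h = - \frac{51824966}{413}$ ($h = -125484 - \frac{-265 + 413}{2 \cdot 413} = -125484 - \frac{1}{2} \cdot \frac{1}{413} \cdot 148 = -125484 - \frac{74}{413} = - \frac{51824966}{413} \approx -1.2548 \cdot 10^{5}$)
$\sqrt{u + h} = \sqrt{199020 - \frac{51824966}{413}} = \sqrt{\frac{30370294}{413}} = \frac{\sqrt{12542931422}}{413}$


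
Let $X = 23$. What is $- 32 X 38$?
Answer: $-27968$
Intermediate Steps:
$- 32 X 38 = \left(-32\right) 23 \cdot 38 = \left(-736\right) 38 = -27968$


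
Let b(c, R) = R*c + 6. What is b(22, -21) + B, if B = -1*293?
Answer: -749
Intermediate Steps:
b(c, R) = 6 + R*c
B = -293
b(22, -21) + B = (6 - 21*22) - 293 = (6 - 462) - 293 = -456 - 293 = -749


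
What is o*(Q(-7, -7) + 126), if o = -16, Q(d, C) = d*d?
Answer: -2800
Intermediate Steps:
Q(d, C) = d²
o*(Q(-7, -7) + 126) = -16*((-7)² + 126) = -16*(49 + 126) = -16*175 = -2800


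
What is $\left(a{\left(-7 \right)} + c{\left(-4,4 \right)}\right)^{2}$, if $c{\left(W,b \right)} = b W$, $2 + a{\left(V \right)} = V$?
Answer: $625$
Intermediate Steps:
$a{\left(V \right)} = -2 + V$
$c{\left(W,b \right)} = W b$
$\left(a{\left(-7 \right)} + c{\left(-4,4 \right)}\right)^{2} = \left(\left(-2 - 7\right) - 16\right)^{2} = \left(-9 - 16\right)^{2} = \left(-25\right)^{2} = 625$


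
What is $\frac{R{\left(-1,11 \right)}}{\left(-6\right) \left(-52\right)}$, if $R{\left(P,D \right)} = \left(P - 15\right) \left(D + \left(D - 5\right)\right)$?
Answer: $- \frac{34}{39} \approx -0.87179$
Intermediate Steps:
$R{\left(P,D \right)} = \left(-15 + P\right) \left(-5 + 2 D\right)$ ($R{\left(P,D \right)} = \left(-15 + P\right) \left(D + \left(D - 5\right)\right) = \left(-15 + P\right) \left(D + \left(-5 + D\right)\right) = \left(-15 + P\right) \left(-5 + 2 D\right)$)
$\frac{R{\left(-1,11 \right)}}{\left(-6\right) \left(-52\right)} = \frac{75 - 330 - -5 + 2 \cdot 11 \left(-1\right)}{\left(-6\right) \left(-52\right)} = \frac{75 - 330 + 5 - 22}{312} = \left(-272\right) \frac{1}{312} = - \frac{34}{39}$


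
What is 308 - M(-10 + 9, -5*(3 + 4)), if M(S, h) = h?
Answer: 343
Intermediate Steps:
308 - M(-10 + 9, -5*(3 + 4)) = 308 - (-5)*(3 + 4) = 308 - (-5)*7 = 308 - 1*(-35) = 308 + 35 = 343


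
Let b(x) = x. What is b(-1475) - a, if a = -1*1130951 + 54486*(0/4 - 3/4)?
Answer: 2340681/2 ≈ 1.1703e+6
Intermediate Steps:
a = -2343631/2 (a = -1130951 + 54486*(0*(1/4) - 3*1/4) = -1130951 + 54486*(0 - 3/4) = -1130951 + 54486*(-3/4) = -1130951 - 81729/2 = -2343631/2 ≈ -1.1718e+6)
b(-1475) - a = -1475 - 1*(-2343631/2) = -1475 + 2343631/2 = 2340681/2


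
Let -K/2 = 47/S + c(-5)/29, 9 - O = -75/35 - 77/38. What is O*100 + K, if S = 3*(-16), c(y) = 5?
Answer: 122053759/92568 ≈ 1318.5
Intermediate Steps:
S = -48
O = 3503/266 (O = 9 - (-75/35 - 77/38) = 9 - (-75*1/35 - 77*1/38) = 9 - (-15/7 - 77/38) = 9 - 1*(-1109/266) = 9 + 1109/266 = 3503/266 ≈ 13.169)
K = 1123/696 (K = -2*(47/(-48) + 5/29) = -2*(47*(-1/48) + 5*(1/29)) = -2*(-47/48 + 5/29) = -2*(-1123/1392) = 1123/696 ≈ 1.6135)
O*100 + K = (3503/266)*100 + 1123/696 = 175150/133 + 1123/696 = 122053759/92568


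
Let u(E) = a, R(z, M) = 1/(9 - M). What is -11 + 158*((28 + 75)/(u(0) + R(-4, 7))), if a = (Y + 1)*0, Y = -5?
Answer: 32537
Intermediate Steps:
a = 0 (a = (-5 + 1)*0 = -4*0 = 0)
u(E) = 0
-11 + 158*((28 + 75)/(u(0) + R(-4, 7))) = -11 + 158*((28 + 75)/(0 - 1/(-9 + 7))) = -11 + 158*(103/(0 - 1/(-2))) = -11 + 158*(103/(0 - 1*(-½))) = -11 + 158*(103/(0 + ½)) = -11 + 158*(103/(½)) = -11 + 158*(103*2) = -11 + 158*206 = -11 + 32548 = 32537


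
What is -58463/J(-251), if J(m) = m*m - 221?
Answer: -58463/62780 ≈ -0.93124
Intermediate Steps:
J(m) = -221 + m**2 (J(m) = m**2 - 221 = -221 + m**2)
-58463/J(-251) = -58463/(-221 + (-251)**2) = -58463/(-221 + 63001) = -58463/62780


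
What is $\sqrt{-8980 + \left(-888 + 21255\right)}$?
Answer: $\sqrt{11387} \approx 106.71$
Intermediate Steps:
$\sqrt{-8980 + \left(-888 + 21255\right)} = \sqrt{-8980 + 20367} = \sqrt{11387}$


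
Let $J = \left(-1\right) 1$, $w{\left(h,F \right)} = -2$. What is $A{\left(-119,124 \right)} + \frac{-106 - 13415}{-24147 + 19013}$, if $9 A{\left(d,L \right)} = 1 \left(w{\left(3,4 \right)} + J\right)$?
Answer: $\frac{35429}{15402} \approx 2.3003$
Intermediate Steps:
$J = -1$
$A{\left(d,L \right)} = - \frac{1}{3}$ ($A{\left(d,L \right)} = \frac{1 \left(-2 - 1\right)}{9} = \frac{1 \left(-3\right)}{9} = \frac{1}{9} \left(-3\right) = - \frac{1}{3}$)
$A{\left(-119,124 \right)} + \frac{-106 - 13415}{-24147 + 19013} = - \frac{1}{3} + \frac{-106 - 13415}{-24147 + 19013} = - \frac{1}{3} - \frac{13521}{-5134} = - \frac{1}{3} - - \frac{13521}{5134} = - \frac{1}{3} + \frac{13521}{5134} = \frac{35429}{15402}$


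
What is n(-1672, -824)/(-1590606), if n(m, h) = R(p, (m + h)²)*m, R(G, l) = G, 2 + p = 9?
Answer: 5852/795303 ≈ 0.0073582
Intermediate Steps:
p = 7 (p = -2 + 9 = 7)
n(m, h) = 7*m
n(-1672, -824)/(-1590606) = (7*(-1672))/(-1590606) = -11704*(-1/1590606) = 5852/795303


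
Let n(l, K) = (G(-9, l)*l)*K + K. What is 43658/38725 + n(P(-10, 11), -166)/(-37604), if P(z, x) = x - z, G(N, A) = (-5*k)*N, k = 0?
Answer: 824071891/728107450 ≈ 1.1318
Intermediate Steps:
G(N, A) = 0 (G(N, A) = (-5*0)*N = 0*N = 0)
n(l, K) = K (n(l, K) = (0*l)*K + K = 0*K + K = 0 + K = K)
43658/38725 + n(P(-10, 11), -166)/(-37604) = 43658/38725 - 166/(-37604) = 43658*(1/38725) - 166*(-1/37604) = 43658/38725 + 83/18802 = 824071891/728107450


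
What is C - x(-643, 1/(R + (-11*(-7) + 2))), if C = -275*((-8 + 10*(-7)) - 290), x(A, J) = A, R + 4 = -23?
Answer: 101843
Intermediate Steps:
R = -27 (R = -4 - 23 = -27)
C = 101200 (C = -275*((-8 - 70) - 290) = -275*(-78 - 290) = -275*(-368) = 101200)
C - x(-643, 1/(R + (-11*(-7) + 2))) = 101200 - 1*(-643) = 101200 + 643 = 101843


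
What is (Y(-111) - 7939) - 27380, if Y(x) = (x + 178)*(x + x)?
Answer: -50193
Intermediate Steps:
Y(x) = 2*x*(178 + x) (Y(x) = (178 + x)*(2*x) = 2*x*(178 + x))
(Y(-111) - 7939) - 27380 = (2*(-111)*(178 - 111) - 7939) - 27380 = (2*(-111)*67 - 7939) - 27380 = (-14874 - 7939) - 27380 = -22813 - 27380 = -50193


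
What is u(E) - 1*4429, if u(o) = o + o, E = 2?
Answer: -4425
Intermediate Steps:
u(o) = 2*o
u(E) - 1*4429 = 2*2 - 1*4429 = 4 - 4429 = -4425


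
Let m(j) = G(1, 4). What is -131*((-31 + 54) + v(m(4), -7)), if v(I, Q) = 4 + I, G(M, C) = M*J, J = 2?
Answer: -3799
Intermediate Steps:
G(M, C) = 2*M (G(M, C) = M*2 = 2*M)
m(j) = 2 (m(j) = 2*1 = 2)
-131*((-31 + 54) + v(m(4), -7)) = -131*((-31 + 54) + (4 + 2)) = -131*(23 + 6) = -131*29 = -3799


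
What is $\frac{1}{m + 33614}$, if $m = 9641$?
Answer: $\frac{1}{43255} \approx 2.3119 \cdot 10^{-5}$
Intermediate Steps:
$\frac{1}{m + 33614} = \frac{1}{9641 + 33614} = \frac{1}{43255}$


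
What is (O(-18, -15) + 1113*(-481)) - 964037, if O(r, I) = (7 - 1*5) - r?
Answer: -1499370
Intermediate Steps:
O(r, I) = 2 - r (O(r, I) = (7 - 5) - r = 2 - r)
(O(-18, -15) + 1113*(-481)) - 964037 = ((2 - 1*(-18)) + 1113*(-481)) - 964037 = ((2 + 18) - 535353) - 964037 = (20 - 535353) - 964037 = -535333 - 964037 = -1499370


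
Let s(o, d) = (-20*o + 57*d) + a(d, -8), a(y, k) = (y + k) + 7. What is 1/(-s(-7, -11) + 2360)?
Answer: 1/2859 ≈ 0.00034977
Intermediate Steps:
a(y, k) = 7 + k + y (a(y, k) = (k + y) + 7 = 7 + k + y)
s(o, d) = -1 - 20*o + 58*d (s(o, d) = (-20*o + 57*d) + (7 - 8 + d) = (-20*o + 57*d) + (-1 + d) = -1 - 20*o + 58*d)
1/(-s(-7, -11) + 2360) = 1/(-(-1 - 20*(-7) + 58*(-11)) + 2360) = 1/(-(-1 + 140 - 638) + 2360) = 1/(-1*(-499) + 2360) = 1/(499 + 2360) = 1/2859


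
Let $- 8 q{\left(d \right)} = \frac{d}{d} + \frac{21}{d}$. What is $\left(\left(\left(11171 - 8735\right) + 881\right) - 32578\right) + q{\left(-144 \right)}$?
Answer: $- \frac{11236265}{384} \approx -29261.0$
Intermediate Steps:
$q{\left(d \right)} = - \frac{1}{8} - \frac{21}{8 d}$ ($q{\left(d \right)} = - \frac{\frac{d}{d} + \frac{21}{d}}{8} = - \frac{1 + \frac{21}{d}}{8} = - \frac{1}{8} - \frac{21}{8 d}$)
$\left(\left(\left(11171 - 8735\right) + 881\right) - 32578\right) + q{\left(-144 \right)} = \left(\left(\left(11171 - 8735\right) + 881\right) - 32578\right) + \frac{-21 - -144}{8 \left(-144\right)} = \left(\left(2436 + 881\right) - 32578\right) + \frac{1}{8} \left(- \frac{1}{144}\right) \left(-21 + 144\right) = \left(3317 - 32578\right) + \frac{1}{8} \left(- \frac{1}{144}\right) 123 = -29261 - \frac{41}{384} = - \frac{11236265}{384}$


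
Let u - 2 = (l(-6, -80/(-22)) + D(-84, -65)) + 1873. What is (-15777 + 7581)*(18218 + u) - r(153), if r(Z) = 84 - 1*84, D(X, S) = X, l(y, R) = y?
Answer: -163944588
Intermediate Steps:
r(Z) = 0 (r(Z) = 84 - 84 = 0)
u = 1785 (u = 2 + ((-6 - 84) + 1873) = 2 + (-90 + 1873) = 2 + 1783 = 1785)
(-15777 + 7581)*(18218 + u) - r(153) = (-15777 + 7581)*(18218 + 1785) - 1*0 = -8196*20003 + 0 = -163944588 + 0 = -163944588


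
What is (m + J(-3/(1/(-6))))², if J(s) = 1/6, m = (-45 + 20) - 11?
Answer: 46225/36 ≈ 1284.0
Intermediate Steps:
m = -36 (m = -25 - 11 = -36)
J(s) = ⅙
(m + J(-3/(1/(-6))))² = (-36 + ⅙)² = (-215/6)² = 46225/36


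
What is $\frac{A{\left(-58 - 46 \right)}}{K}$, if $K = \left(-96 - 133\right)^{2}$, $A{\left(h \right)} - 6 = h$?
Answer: $- \frac{98}{52441} \approx -0.0018688$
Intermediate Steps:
$A{\left(h \right)} = 6 + h$
$K = 52441$ ($K = \left(-229\right)^{2} = 52441$)
$\frac{A{\left(-58 - 46 \right)}}{K} = \frac{6 - 104}{52441} = \left(6 - 104\right) \frac{1}{52441} = \left(-98\right) \frac{1}{52441} = - \frac{98}{52441}$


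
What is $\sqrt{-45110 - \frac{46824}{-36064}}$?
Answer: $\frac{i \sqrt{4677050621}}{322} \approx 212.39 i$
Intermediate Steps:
$\sqrt{-45110 - \frac{46824}{-36064}} = \sqrt{-45110 - - \frac{5853}{4508}} = \sqrt{-45110 + \frac{5853}{4508}} = \sqrt{- \frac{203350027}{4508}} = \frac{i \sqrt{4677050621}}{322}$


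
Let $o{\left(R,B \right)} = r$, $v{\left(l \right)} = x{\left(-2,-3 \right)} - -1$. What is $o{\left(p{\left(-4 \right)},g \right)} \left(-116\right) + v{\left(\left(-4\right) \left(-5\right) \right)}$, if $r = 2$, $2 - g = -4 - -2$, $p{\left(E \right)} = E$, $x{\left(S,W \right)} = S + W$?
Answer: $-236$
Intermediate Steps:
$g = 4$ ($g = 2 - \left(-4 - -2\right) = 2 - \left(-4 + 2\right) = 2 - -2 = 2 + 2 = 4$)
$v{\left(l \right)} = -4$ ($v{\left(l \right)} = \left(-2 - 3\right) - -1 = -5 + 1 = -4$)
$o{\left(R,B \right)} = 2$
$o{\left(p{\left(-4 \right)},g \right)} \left(-116\right) + v{\left(\left(-4\right) \left(-5\right) \right)} = 2 \left(-116\right) - 4 = -232 - 4 = -236$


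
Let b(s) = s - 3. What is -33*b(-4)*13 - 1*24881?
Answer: -21878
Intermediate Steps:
b(s) = -3 + s
-33*b(-4)*13 - 1*24881 = -33*(-3 - 4)*13 - 1*24881 = -33*(-7)*13 - 24881 = 231*13 - 24881 = 3003 - 24881 = -21878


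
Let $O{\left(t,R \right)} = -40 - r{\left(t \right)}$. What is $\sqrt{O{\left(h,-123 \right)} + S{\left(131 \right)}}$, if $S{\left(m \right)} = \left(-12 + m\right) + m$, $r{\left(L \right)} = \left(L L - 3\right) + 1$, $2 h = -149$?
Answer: $\frac{i \sqrt{21353}}{2} \approx 73.063 i$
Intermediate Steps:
$h = - \frac{149}{2}$ ($h = \frac{1}{2} \left(-149\right) = - \frac{149}{2} \approx -74.5$)
$r{\left(L \right)} = -2 + L^{2}$ ($r{\left(L \right)} = \left(L^{2} - 3\right) + 1 = \left(-3 + L^{2}\right) + 1 = -2 + L^{2}$)
$O{\left(t,R \right)} = -38 - t^{2}$ ($O{\left(t,R \right)} = -40 - \left(-2 + t^{2}\right) = -38 - t^{2}$)
$S{\left(m \right)} = -12 + 2 m$
$\sqrt{O{\left(h,-123 \right)} + S{\left(131 \right)}} = \sqrt{\left(-38 - \left(- \frac{149}{2}\right)^{2}\right) + \left(-12 + 2 \cdot 131\right)} = \sqrt{\left(-38 - \frac{22201}{4}\right) + \left(-12 + 262\right)} = \sqrt{\left(-38 - \frac{22201}{4}\right) + 250} = \sqrt{- \frac{22353}{4} + 250} = \sqrt{- \frac{21353}{4}} = \frac{i \sqrt{21353}}{2}$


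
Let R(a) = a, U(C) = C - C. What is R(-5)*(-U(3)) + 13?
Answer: 13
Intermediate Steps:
U(C) = 0
R(-5)*(-U(3)) + 13 = -(-5)*0 + 13 = -5*0 + 13 = 0 + 13 = 13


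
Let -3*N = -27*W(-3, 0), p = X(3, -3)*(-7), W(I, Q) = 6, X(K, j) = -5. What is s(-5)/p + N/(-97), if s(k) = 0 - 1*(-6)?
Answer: -1308/3395 ≈ -0.38527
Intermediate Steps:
s(k) = 6 (s(k) = 0 + 6 = 6)
p = 35 (p = -5*(-7) = 35)
N = 54 (N = -(-9)*6 = -⅓*(-162) = 54)
s(-5)/p + N/(-97) = 6/35 + 54/(-97) = 6*(1/35) + 54*(-1/97) = 6/35 - 54/97 = -1308/3395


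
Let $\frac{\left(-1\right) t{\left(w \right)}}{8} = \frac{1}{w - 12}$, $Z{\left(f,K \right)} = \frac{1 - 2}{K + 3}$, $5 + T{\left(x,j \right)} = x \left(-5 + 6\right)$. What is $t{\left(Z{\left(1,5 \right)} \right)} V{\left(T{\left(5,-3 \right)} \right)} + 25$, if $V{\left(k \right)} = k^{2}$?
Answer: $25$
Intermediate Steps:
$T{\left(x,j \right)} = -5 + x$ ($T{\left(x,j \right)} = -5 + x \left(-5 + 6\right) = -5 + x 1 = -5 + x$)
$Z{\left(f,K \right)} = - \frac{1}{3 + K}$
$t{\left(w \right)} = - \frac{8}{-12 + w}$ ($t{\left(w \right)} = - \frac{8}{w - 12} = - \frac{8}{-12 + w}$)
$t{\left(Z{\left(1,5 \right)} \right)} V{\left(T{\left(5,-3 \right)} \right)} + 25 = - \frac{8}{-12 - \frac{1}{3 + 5}} \left(-5 + 5\right)^{2} + 25 = - \frac{8}{-12 - \frac{1}{8}} \cdot 0^{2} + 25 = - \frac{8}{-12 - \frac{1}{8}} \cdot 0 + 25 = - \frac{8}{- \frac{97}{8}} \cdot 0 + 25 = \left(-8\right) \left(- \frac{8}{97}\right) 0 + 25 = \frac{64}{97} \cdot 0 + 25 = 0 + 25 = 25$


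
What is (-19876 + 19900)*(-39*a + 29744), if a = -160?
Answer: 863616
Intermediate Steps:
(-19876 + 19900)*(-39*a + 29744) = (-19876 + 19900)*(-39*(-160) + 29744) = 24*(6240 + 29744) = 24*35984 = 863616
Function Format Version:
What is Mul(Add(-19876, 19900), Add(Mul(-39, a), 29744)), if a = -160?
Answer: 863616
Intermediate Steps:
Mul(Add(-19876, 19900), Add(Mul(-39, a), 29744)) = Mul(Add(-19876, 19900), Add(Mul(-39, -160), 29744)) = Mul(24, Add(6240, 29744)) = Mul(24, 35984) = 863616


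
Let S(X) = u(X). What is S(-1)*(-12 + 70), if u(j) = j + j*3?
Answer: -232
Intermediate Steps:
u(j) = 4*j (u(j) = j + 3*j = 4*j)
S(X) = 4*X
S(-1)*(-12 + 70) = (4*(-1))*(-12 + 70) = -4*58 = -232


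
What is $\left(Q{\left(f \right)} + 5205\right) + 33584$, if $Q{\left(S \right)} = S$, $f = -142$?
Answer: $38647$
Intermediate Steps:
$\left(Q{\left(f \right)} + 5205\right) + 33584 = \left(-142 + 5205\right) + 33584 = 5063 + 33584 = 38647$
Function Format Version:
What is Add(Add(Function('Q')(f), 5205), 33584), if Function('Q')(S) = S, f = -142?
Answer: 38647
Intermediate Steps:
Add(Add(Function('Q')(f), 5205), 33584) = Add(Add(-142, 5205), 33584) = Add(5063, 33584) = 38647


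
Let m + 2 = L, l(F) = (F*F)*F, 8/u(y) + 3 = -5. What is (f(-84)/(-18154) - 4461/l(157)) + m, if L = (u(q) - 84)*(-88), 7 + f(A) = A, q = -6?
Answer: 525359963764785/70254037522 ≈ 7478.0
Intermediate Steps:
f(A) = -7 + A
u(y) = -1 (u(y) = 8/(-3 - 5) = 8/(-8) = 8*(-⅛) = -1)
l(F) = F³ (l(F) = F²*F = F³)
L = 7480 (L = (-1 - 84)*(-88) = -85*(-88) = 7480)
m = 7478 (m = -2 + 7480 = 7478)
(f(-84)/(-18154) - 4461/l(157)) + m = ((-7 - 84)/(-18154) - 4461/(157³)) + 7478 = (-91*(-1/18154) - 4461/3869893) + 7478 = (91/18154 - 4461*1/3869893) + 7478 = (91/18154 - 4461/3869893) + 7478 = 271175269/70254037522 + 7478 = 525359963764785/70254037522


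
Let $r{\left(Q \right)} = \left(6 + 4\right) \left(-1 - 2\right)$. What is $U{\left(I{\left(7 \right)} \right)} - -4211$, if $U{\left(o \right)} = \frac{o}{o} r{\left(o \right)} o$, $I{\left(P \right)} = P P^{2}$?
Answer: $-6079$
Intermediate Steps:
$r{\left(Q \right)} = -30$ ($r{\left(Q \right)} = 10 \left(-3\right) = -30$)
$I{\left(P \right)} = P^{3}$
$U{\left(o \right)} = - 30 o$ ($U{\left(o \right)} = \frac{o}{o} \left(-30\right) o = 1 \left(-30\right) o = - 30 o$)
$U{\left(I{\left(7 \right)} \right)} - -4211 = - 30 \cdot 7^{3} - -4211 = \left(-30\right) 343 + 4211 = -10290 + 4211 = -6079$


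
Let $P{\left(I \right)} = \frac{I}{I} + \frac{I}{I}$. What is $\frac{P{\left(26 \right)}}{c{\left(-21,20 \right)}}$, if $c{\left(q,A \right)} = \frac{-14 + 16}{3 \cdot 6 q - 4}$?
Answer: $-382$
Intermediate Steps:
$c{\left(q,A \right)} = \frac{2}{-4 + 18 q}$ ($c{\left(q,A \right)} = \frac{2}{18 q - 4} = \frac{2}{-4 + 18 q}$)
$P{\left(I \right)} = 2$ ($P{\left(I \right)} = 1 + 1 = 2$)
$\frac{P{\left(26 \right)}}{c{\left(-21,20 \right)}} = \frac{2}{\frac{1}{-2 + 9 \left(-21\right)}} = \frac{2}{\frac{1}{-2 - 189}} = \frac{2}{\frac{1}{-191}} = \frac{2}{- \frac{1}{191}} = 2 \left(-191\right) = -382$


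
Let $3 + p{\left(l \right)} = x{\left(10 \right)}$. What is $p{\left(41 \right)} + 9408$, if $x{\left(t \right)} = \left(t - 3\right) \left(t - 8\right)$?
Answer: $9419$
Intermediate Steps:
$x{\left(t \right)} = \left(-8 + t\right) \left(-3 + t\right)$ ($x{\left(t \right)} = \left(-3 + t\right) \left(-8 + t\right) = \left(-8 + t\right) \left(-3 + t\right)$)
$p{\left(l \right)} = 11$ ($p{\left(l \right)} = -3 + \left(24 + 10^{2} - 110\right) = -3 + \left(24 + 100 - 110\right) = -3 + 14 = 11$)
$p{\left(41 \right)} + 9408 = 11 + 9408 = 9419$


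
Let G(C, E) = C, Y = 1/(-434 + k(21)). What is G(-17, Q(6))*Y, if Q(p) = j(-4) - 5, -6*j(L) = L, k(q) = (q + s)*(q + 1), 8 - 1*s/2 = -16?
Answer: -17/1084 ≈ -0.015683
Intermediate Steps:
s = 48 (s = 16 - 2*(-16) = 16 + 32 = 48)
k(q) = (1 + q)*(48 + q) (k(q) = (q + 48)*(q + 1) = (48 + q)*(1 + q) = (1 + q)*(48 + q))
j(L) = -L/6
Y = 1/1084 (Y = 1/(-434 + (48 + 21² + 49*21)) = 1/(-434 + (48 + 441 + 1029)) = 1/(-434 + 1518) = 1/1084 ≈ 0.00092251)
Q(p) = -13/3 (Q(p) = -⅙*(-4) - 5 = ⅔ - 5 = -13/3)
G(-17, Q(6))*Y = -17*1/1084 = -17/1084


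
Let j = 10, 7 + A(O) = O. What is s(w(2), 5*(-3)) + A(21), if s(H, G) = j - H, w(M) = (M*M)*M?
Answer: 16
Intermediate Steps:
A(O) = -7 + O
w(M) = M³ (w(M) = M²*M = M³)
s(H, G) = 10 - H
s(w(2), 5*(-3)) + A(21) = (10 - 1*2³) + (-7 + 21) = (10 - 1*8) + 14 = (10 - 8) + 14 = 2 + 14 = 16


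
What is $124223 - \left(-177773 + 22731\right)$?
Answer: $279265$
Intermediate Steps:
$124223 - \left(-177773 + 22731\right) = 124223 - -155042 = 124223 + 155042 = 279265$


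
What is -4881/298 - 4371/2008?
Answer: -5551803/299192 ≈ -18.556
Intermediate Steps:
-4881/298 - 4371/2008 = -5551803/299192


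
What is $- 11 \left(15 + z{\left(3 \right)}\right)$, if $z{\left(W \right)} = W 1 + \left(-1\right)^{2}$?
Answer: $-209$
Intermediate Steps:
$z{\left(W \right)} = 1 + W$ ($z{\left(W \right)} = W + 1 = 1 + W$)
$- 11 \left(15 + z{\left(3 \right)}\right) = - 11 \left(15 + \left(1 + 3\right)\right) = - 11 \left(15 + 4\right) = \left(-11\right) 19 = -209$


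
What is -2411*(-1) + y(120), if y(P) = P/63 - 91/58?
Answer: 2937007/1218 ≈ 2411.3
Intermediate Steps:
y(P) = -91/58 + P/63 (y(P) = P*(1/63) - 91*1/58 = P/63 - 91/58 = -91/58 + P/63)
-2411*(-1) + y(120) = -2411*(-1) + (-91/58 + (1/63)*120) = 2411 + (-91/58 + 40/21) = 2411 + 409/1218 = 2937007/1218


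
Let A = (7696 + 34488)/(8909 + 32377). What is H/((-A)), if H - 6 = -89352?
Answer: 922184739/10546 ≈ 87444.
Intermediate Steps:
H = -89346 (H = 6 - 89352 = -89346)
A = 21092/20643 (A = 42184/41286 = 42184*(1/41286) = 21092/20643 ≈ 1.0218)
H/((-A)) = -89346/((-1*21092/20643)) = -89346/(-21092/20643) = -89346*(-20643/21092) = 922184739/10546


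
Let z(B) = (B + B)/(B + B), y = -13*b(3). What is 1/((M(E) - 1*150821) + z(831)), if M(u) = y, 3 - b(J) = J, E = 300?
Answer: -1/150820 ≈ -6.6304e-6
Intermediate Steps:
b(J) = 3 - J
y = 0 (y = -13*(3 - 1*3) = -13*(3 - 3) = -13*0 = 0)
M(u) = 0
z(B) = 1 (z(B) = (2*B)/((2*B)) = (2*B)*(1/(2*B)) = 1)
1/((M(E) - 1*150821) + z(831)) = 1/((0 - 1*150821) + 1) = 1/((0 - 150821) + 1) = 1/(-150821 + 1) = 1/(-150820) = -1/150820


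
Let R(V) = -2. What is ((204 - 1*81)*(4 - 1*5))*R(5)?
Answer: 246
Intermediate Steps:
((204 - 1*81)*(4 - 1*5))*R(5) = ((204 - 1*81)*(4 - 1*5))*(-2) = ((204 - 81)*(4 - 5))*(-2) = (123*(-1))*(-2) = -123*(-2) = 246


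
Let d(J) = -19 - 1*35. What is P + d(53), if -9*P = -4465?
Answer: 3979/9 ≈ 442.11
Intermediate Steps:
d(J) = -54 (d(J) = -19 - 35 = -54)
P = 4465/9 (P = -⅑*(-4465) = 4465/9 ≈ 496.11)
P + d(53) = 4465/9 - 54 = 3979/9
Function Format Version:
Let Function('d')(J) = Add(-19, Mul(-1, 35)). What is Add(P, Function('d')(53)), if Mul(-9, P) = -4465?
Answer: Rational(3979, 9) ≈ 442.11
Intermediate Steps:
Function('d')(J) = -54 (Function('d')(J) = Add(-19, -35) = -54)
P = Rational(4465, 9) (P = Mul(Rational(-1, 9), -4465) = Rational(4465, 9) ≈ 496.11)
Add(P, Function('d')(53)) = Add(Rational(4465, 9), -54) = Rational(3979, 9)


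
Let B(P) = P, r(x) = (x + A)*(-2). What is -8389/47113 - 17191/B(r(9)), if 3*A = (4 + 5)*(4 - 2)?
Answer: 809667913/1413390 ≈ 572.86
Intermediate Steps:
A = 6 (A = ((4 + 5)*(4 - 2))/3 = (9*2)/3 = (1/3)*18 = 6)
r(x) = -12 - 2*x (r(x) = (x + 6)*(-2) = (6 + x)*(-2) = -12 - 2*x)
-8389/47113 - 17191/B(r(9)) = -8389/47113 - 17191/(-12 - 2*9) = -8389*1/47113 - 17191/(-12 - 18) = -8389/47113 - 17191/(-30) = -8389/47113 - 17191*(-1/30) = -8389/47113 + 17191/30 = 809667913/1413390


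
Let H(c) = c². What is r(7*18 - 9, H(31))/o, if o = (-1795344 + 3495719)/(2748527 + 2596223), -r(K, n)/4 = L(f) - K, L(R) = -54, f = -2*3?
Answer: 29246472/13603 ≈ 2150.0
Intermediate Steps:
f = -6
r(K, n) = 216 + 4*K (r(K, n) = -4*(-54 - K) = 216 + 4*K)
o = 13603/42758 (o = 1700375/5344750 = 1700375*(1/5344750) = 13603/42758 ≈ 0.31814)
r(7*18 - 9, H(31))/o = (216 + 4*(7*18 - 9))/(13603/42758) = (216 + 4*(126 - 9))*(42758/13603) = (216 + 4*117)*(42758/13603) = (216 + 468)*(42758/13603) = 684*(42758/13603) = 29246472/13603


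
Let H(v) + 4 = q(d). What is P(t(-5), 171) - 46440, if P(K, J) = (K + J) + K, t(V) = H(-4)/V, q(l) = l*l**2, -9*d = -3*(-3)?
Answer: -46267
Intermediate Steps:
d = -1 (d = -(-1)*(-3)/3 = -1/9*9 = -1)
q(l) = l**3
H(v) = -5 (H(v) = -4 + (-1)**3 = -4 - 1 = -5)
t(V) = -5/V
P(K, J) = J + 2*K (P(K, J) = (J + K) + K = J + 2*K)
P(t(-5), 171) - 46440 = (171 + 2*(-5/(-5))) - 46440 = (171 + 2*(-5*(-1/5))) - 46440 = (171 + 2*1) - 46440 = (171 + 2) - 46440 = 173 - 46440 = -46267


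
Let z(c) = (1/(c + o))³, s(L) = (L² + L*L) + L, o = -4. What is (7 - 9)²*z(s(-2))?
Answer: ½ ≈ 0.50000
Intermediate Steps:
s(L) = L + 2*L² (s(L) = (L² + L²) + L = 2*L² + L = L + 2*L²)
z(c) = (-4 + c)⁻³ (z(c) = (1/(c - 4))³ = (1/(-4 + c))³ = (-4 + c)⁻³)
(7 - 9)²*z(s(-2)) = (7 - 9)²/(-4 - 2*(1 + 2*(-2)))³ = (-2)²/(-4 - 2*(1 - 4))³ = 4/(-4 - 2*(-3))³ = 4/(-4 + 6)³ = 4/2³ = 4*(⅛) = ½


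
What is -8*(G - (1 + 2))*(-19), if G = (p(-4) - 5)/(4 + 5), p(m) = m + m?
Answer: -6080/9 ≈ -675.56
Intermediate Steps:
p(m) = 2*m
G = -13/9 (G = (2*(-4) - 5)/(4 + 5) = (-8 - 5)/9 = -13*⅑ = -13/9 ≈ -1.4444)
-8*(G - (1 + 2))*(-19) = -8*(-13/9 - (1 + 2))*(-19) = -8*(-13/9 - 1*3)*(-19) = -8*(-13/9 - 3)*(-19) = -8*(-40/9)*(-19) = (320/9)*(-19) = -6080/9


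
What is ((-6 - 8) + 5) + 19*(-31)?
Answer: -598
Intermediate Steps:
((-6 - 8) + 5) + 19*(-31) = (-14 + 5) - 589 = -9 - 589 = -598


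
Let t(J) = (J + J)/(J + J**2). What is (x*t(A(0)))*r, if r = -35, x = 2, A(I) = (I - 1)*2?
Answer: 140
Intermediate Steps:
A(I) = -2 + 2*I (A(I) = (-1 + I)*2 = -2 + 2*I)
t(J) = 2*J/(J + J**2) (t(J) = (2*J)/(J + J**2) = 2*J/(J + J**2))
(x*t(A(0)))*r = (2*(2/(1 + (-2 + 2*0))))*(-35) = (2*(2/(1 + (-2 + 0))))*(-35) = (2*(2/(1 - 2)))*(-35) = (2*(2/(-1)))*(-35) = (2*(2*(-1)))*(-35) = (2*(-2))*(-35) = -4*(-35) = 140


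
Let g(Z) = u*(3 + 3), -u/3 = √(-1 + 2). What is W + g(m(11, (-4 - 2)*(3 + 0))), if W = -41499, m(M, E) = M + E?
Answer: -41517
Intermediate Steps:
m(M, E) = E + M
u = -3 (u = -3*√(-1 + 2) = -3*√1 = -3*1 = -3)
g(Z) = -18 (g(Z) = -3*(3 + 3) = -3*6 = -18)
W + g(m(11, (-4 - 2)*(3 + 0))) = -41499 - 18 = -41517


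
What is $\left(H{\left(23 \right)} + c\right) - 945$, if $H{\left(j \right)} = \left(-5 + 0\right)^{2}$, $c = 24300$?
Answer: $23380$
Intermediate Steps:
$H{\left(j \right)} = 25$ ($H{\left(j \right)} = \left(-5\right)^{2} = 25$)
$\left(H{\left(23 \right)} + c\right) - 945 = \left(25 + 24300\right) - 945 = 24325 - 945 = 23380$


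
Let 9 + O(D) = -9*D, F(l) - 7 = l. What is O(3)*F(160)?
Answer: -6012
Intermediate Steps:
F(l) = 7 + l
O(D) = -9 - 9*D
O(3)*F(160) = (-9 - 9*3)*(7 + 160) = (-9 - 27)*167 = -36*167 = -6012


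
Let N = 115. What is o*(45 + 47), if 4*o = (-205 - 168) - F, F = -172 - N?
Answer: -1978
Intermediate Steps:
F = -287 (F = -172 - 1*115 = -172 - 115 = -287)
o = -43/2 (o = ((-205 - 168) - 1*(-287))/4 = (-373 + 287)/4 = (1/4)*(-86) = -43/2 ≈ -21.500)
o*(45 + 47) = -43*(45 + 47)/2 = -43/2*92 = -1978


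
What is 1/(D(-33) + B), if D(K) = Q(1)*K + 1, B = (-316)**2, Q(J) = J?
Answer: 1/99824 ≈ 1.0018e-5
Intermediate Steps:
B = 99856
D(K) = 1 + K (D(K) = 1*K + 1 = K + 1 = 1 + K)
1/(D(-33) + B) = 1/((1 - 33) + 99856) = 1/(-32 + 99856) = 1/99824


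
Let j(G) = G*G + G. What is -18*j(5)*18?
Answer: -9720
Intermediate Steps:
j(G) = G + G**2 (j(G) = G**2 + G = G + G**2)
-18*j(5)*18 = -90*(1 + 5)*18 = -90*6*18 = -18*30*18 = -540*18 = -9720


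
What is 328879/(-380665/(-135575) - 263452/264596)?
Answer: 20340940867885/112077468 ≈ 1.8149e+5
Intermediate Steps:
328879/(-380665/(-135575) - 263452/264596) = 328879/(-380665*(-1/135575) - 263452*1/264596) = 328879/(76133/27115 - 65863/66149) = 328879/(112077468/61849315) = 328879*(61849315/112077468) = 20340940867885/112077468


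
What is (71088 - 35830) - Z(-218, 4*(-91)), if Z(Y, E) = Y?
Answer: 35476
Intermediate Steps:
(71088 - 35830) - Z(-218, 4*(-91)) = (71088 - 35830) - 1*(-218) = 35258 + 218 = 35476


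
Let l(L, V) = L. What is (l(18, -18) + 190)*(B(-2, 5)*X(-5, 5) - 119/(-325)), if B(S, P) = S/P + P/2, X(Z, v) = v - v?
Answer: 1904/25 ≈ 76.160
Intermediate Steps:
X(Z, v) = 0
B(S, P) = P/2 + S/P (B(S, P) = S/P + P*(½) = S/P + P/2 = P/2 + S/P)
(l(18, -18) + 190)*(B(-2, 5)*X(-5, 5) - 119/(-325)) = (18 + 190)*(((½)*5 - 2/5)*0 - 119/(-325)) = 208*((5/2 - 2*⅕)*0 - 119*(-1/325)) = 208*((5/2 - ⅖)*0 + 119/325) = 208*((21/10)*0 + 119/325) = 208*(0 + 119/325) = 208*(119/325) = 1904/25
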